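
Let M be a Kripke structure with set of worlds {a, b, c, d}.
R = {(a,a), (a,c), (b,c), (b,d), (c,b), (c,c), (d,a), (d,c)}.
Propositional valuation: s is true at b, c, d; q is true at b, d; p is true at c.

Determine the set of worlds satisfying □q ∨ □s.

b, c

Let φ = □q ∨ □s. Evaluate φ at each world:
  a (successors {a, c}): φ is false.
  b (successors {c, d}): φ is true.
  c (successors {b, c}): φ is true.
  d (successors {a, c}): φ is false.
For instance, at a:
  At a: □q is false, □s is false, so □q ∨ □s is false.
    At a: □q requires q at every successor {a, c}.
      q fails at a, so □q is false at a.
    At a: □s requires s at every successor {a, c}.
      s fails at a, so □s is false at a.
Satisfying worlds: {b, c}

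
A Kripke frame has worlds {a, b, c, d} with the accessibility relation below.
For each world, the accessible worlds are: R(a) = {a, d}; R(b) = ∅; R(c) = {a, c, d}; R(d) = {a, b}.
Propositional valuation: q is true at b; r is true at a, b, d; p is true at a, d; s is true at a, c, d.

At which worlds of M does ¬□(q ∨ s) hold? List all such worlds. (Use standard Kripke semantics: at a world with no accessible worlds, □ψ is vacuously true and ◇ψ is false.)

Let φ = ¬□(q ∨ s). Evaluate φ at each world:
  a (successors {a, d}): φ is false.
  b (successors ∅): φ is false.
  c (successors {a, c, d}): φ is false.
  d (successors {a, b}): φ is false.
For instance, at c:
  At c: □(q ∨ s) is true, so ¬□(q ∨ s) is false.
    At c: □(q ∨ s) requires q ∨ s at every successor {a, c, d}.
      At a: q ∨ s is true.
      At c: q ∨ s is true.
      At d: q ∨ s is true.
    So □(q ∨ s) is true at c.
Satisfying worlds: none.

none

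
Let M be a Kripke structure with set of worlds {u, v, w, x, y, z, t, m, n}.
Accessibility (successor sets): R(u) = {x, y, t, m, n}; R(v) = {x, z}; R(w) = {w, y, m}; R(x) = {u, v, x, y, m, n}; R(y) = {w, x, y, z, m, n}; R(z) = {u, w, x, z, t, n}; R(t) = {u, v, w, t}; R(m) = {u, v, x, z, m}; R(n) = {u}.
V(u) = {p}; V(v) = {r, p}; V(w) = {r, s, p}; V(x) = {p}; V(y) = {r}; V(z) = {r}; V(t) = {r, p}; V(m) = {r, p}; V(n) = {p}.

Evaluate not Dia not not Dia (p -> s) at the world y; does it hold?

No

At y: Dia not not Dia (p -> s) is true, so not Dia not not Dia (p -> s) is false.
  At y: Dia not not Dia (p -> s) requires not not Dia (p -> s) at some successor in {w, x, y, z, m, n}.
    not not Dia (p -> s) holds at w, so Dia not not Dia (p -> s) is true at y.
      At w: not Dia (p -> s) is false, so not not Dia (p -> s) is true.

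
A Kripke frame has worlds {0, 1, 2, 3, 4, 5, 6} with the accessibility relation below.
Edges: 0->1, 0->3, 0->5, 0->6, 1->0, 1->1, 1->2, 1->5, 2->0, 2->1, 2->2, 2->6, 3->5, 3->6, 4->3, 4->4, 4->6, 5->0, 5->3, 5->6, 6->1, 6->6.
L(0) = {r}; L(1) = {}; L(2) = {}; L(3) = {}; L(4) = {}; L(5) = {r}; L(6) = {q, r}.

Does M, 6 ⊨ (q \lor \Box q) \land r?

Yes

Recall that \Box ψ holds at a world iff ψ holds at every accessible world, and \Diamond ψ holds iff ψ holds at some accessible world.
At 6: q \lor \Box q is true, r is true, so (q \lor \Box q) \land r is true.
  At 6: q is true, \Box q is false, so q \lor \Box q is true.
    At 6: \Box q requires q at every successor {1, 6}.
      q fails at 1, so \Box q is false at 6.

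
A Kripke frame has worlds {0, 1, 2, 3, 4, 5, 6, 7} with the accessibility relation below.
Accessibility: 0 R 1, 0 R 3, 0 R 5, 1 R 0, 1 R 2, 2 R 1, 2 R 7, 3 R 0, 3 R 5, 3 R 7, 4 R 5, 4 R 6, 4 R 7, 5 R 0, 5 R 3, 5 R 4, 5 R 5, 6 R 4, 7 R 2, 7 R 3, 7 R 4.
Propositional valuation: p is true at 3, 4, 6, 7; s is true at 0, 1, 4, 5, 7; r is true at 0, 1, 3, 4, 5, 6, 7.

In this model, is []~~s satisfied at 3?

Yes

Recall that []ψ holds at a world iff ψ holds at every accessible world, and <>ψ holds iff ψ holds at some accessible world.
At 3: []~~s requires ~~s at every successor {0, 5, 7}.
  At 0: ~~s is true.
  At 5: ~~s is true.
  At 7: ~~s is true.
So []~~s is true at 3.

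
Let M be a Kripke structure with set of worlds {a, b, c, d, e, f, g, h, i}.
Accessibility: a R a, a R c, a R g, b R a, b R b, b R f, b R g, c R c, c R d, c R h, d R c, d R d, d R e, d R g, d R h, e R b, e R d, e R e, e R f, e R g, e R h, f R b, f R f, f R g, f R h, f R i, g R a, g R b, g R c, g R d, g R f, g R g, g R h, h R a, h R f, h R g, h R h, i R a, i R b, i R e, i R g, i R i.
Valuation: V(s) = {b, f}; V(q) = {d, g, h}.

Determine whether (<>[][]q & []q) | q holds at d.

At d: <>[][]q & []q is false, q is true, so (<>[][]q & []q) | q is true.
  At d: <>[][]q is false, []q is false, so <>[][]q & []q is false.
    At d: <>[][]q requires [][]q at some successor in {c, d, e, g, h}.
      At c: [][]q is false.
      At d: [][]q is false.
      At e: [][]q is false.
      At g: [][]q is false.
      At h: [][]q is false.
    So <>[][]q is false at d.
    At d: []q requires q at every successor {c, d, e, g, h}.
      q fails at c, so []q is false at d.

Yes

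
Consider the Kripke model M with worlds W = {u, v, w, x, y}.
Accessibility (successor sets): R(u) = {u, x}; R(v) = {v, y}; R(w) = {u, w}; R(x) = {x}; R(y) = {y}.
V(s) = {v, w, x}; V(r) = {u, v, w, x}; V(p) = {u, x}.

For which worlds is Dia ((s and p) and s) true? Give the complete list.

u, x

Let φ = Dia ((s and p) and s). Evaluate φ at each world:
  u (successors {u, x}): φ is true.
  v (successors {v, y}): φ is false.
  w (successors {u, w}): φ is false.
  x (successors {x}): φ is true.
  y (successors {y}): φ is false.
For instance, at x:
  At x: Dia ((s and p) and s) requires (s and p) and s at some successor in {x}.
    (s and p) and s holds at x, so Dia ((s and p) and s) is true at x.
Satisfying worlds: {u, x}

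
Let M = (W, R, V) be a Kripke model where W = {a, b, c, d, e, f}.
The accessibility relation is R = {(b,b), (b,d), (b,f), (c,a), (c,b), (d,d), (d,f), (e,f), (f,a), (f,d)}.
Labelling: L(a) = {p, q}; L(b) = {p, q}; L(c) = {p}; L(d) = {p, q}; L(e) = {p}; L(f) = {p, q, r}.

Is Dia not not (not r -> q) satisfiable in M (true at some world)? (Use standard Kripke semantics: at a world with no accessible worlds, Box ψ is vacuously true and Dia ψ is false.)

Yes

Let φ = Dia not not (not r -> q). Evaluate φ at each world:
  a (successors ∅): φ is false.
  b (successors {b, d, f}): φ is true.
  c (successors {a, b}): φ is true.
  d (successors {d, f}): φ is true.
  e (successors {f}): φ is true.
  f (successors {a, d}): φ is true.
Detail at b (witness):
  At b: Dia not not (not r -> q) requires not not (not r -> q) at some successor in {b, d, f}.
    not not (not r -> q) holds at b, so Dia not not (not r -> q) is true at b.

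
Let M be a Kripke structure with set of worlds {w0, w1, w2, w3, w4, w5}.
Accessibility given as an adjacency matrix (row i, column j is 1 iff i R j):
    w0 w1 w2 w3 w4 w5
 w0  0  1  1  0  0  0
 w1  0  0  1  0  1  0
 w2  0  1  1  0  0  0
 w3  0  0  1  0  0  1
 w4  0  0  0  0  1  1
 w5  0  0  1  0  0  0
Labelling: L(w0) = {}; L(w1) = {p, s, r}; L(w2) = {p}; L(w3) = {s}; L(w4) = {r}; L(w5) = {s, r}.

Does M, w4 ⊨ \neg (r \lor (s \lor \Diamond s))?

No

At w4: r \lor (s \lor \Diamond s) is true, so \neg (r \lor (s \lor \Diamond s)) is false.
  At w4: r is true, s \lor \Diamond s is true, so r \lor (s \lor \Diamond s) is true.
    At w4: s is false, \Diamond s is true, so s \lor \Diamond s is true.
      At w4: \Diamond s requires s at some successor in {w4, w5}.
        s holds at w5, so \Diamond s is true at w4.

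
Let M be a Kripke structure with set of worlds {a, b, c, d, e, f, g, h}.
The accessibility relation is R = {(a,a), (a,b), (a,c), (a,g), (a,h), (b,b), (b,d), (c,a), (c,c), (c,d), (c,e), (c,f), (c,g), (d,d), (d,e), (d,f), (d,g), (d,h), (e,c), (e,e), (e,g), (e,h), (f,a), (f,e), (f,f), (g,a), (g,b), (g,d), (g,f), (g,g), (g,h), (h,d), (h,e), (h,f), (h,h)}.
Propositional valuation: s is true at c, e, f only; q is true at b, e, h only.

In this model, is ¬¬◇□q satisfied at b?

No

At b: ¬◇□q is true, so ¬¬◇□q is false.
  At b: ◇□q is false, so ¬◇□q is true.
    At b: ◇□q requires □q at some successor in {b, d}.
      At b: □q is false.
      At d: □q is false.
    So ◇□q is false at b.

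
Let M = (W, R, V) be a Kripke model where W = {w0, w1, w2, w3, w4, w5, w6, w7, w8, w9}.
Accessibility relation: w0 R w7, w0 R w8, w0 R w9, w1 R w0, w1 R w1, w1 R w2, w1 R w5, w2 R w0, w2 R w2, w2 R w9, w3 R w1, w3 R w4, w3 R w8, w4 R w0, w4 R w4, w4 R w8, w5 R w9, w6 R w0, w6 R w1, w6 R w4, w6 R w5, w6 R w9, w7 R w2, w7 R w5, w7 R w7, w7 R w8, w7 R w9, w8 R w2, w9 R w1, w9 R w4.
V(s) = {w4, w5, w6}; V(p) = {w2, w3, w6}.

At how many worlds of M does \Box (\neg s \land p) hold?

1

Let φ = \Box (\neg s \land p). Evaluate φ at each world:
  w0 (successors {w7, w8, w9}): φ is false.
  w1 (successors {w0, w1, w2, w5}): φ is false.
  w2 (successors {w0, w2, w9}): φ is false.
  w3 (successors {w1, w4, w8}): φ is false.
  w4 (successors {w0, w4, w8}): φ is false.
  w5 (successors {w9}): φ is false.
  w6 (successors {w0, w1, w4, w5, w9}): φ is false.
  w7 (successors {w2, w5, w7, w8, w9}): φ is false.
  w8 (successors {w2}): φ is true.
  w9 (successors {w1, w4}): φ is false.
For instance, at w8:
  At w8: \Box (\neg s \land p) requires \neg s \land p at every successor {w2}.
    At w2: \neg s \land p is true.
  So \Box (\neg s \land p) is true at w8.
Satisfying worlds: {w8}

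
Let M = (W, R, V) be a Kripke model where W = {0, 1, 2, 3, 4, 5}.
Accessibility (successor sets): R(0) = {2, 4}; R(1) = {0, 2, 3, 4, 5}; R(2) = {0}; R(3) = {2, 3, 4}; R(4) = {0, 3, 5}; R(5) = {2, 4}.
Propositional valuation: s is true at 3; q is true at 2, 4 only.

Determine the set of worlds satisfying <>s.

1, 3, 4

Let φ = <>s. Evaluate φ at each world:
  0 (successors {2, 4}): φ is false.
  1 (successors {0, 2, 3, 4, 5}): φ is true.
  2 (successors {0}): φ is false.
  3 (successors {2, 3, 4}): φ is true.
  4 (successors {0, 3, 5}): φ is true.
  5 (successors {2, 4}): φ is false.
For instance, at 5:
  At 5: <>s requires s at some successor in {2, 4}.
    At 2: s is false.
    At 4: s is false.
  So <>s is false at 5.
Satisfying worlds: {1, 3, 4}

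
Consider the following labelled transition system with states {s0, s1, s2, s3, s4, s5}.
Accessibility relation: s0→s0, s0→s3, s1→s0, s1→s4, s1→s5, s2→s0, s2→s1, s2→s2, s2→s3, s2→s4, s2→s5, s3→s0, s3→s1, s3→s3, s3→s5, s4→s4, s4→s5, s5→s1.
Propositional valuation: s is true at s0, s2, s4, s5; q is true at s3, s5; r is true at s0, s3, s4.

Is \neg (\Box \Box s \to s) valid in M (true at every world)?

Recall that \Box ψ holds at a world iff ψ holds at every accessible world, and \Diamond ψ holds iff ψ holds at some accessible world.
Let φ = \neg (\Box \Box s \to s). Evaluate φ at each world:
  s0 (successors {s0, s3}): φ is false.
  s1 (successors {s0, s4, s5}): φ is false.
  s2 (successors {s0, s1, s2, s3, s4, s5}): φ is false.
  s3 (successors {s0, s1, s3, s5}): φ is false.
  s4 (successors {s4, s5}): φ is false.
  s5 (successors {s1}): φ is false.
Detail at s0 (counterexample):
  At s0: \Box \Box s \to s is true, so \neg (\Box \Box s \to s) is false.
    At s0: \Box \Box s is false, s is true, so \Box \Box s \to s is true.
      At s0: \Box \Box s requires \Box s at every successor {s0, s3}.
        \Box s fails at s0, so \Box \Box s is false at s0.

No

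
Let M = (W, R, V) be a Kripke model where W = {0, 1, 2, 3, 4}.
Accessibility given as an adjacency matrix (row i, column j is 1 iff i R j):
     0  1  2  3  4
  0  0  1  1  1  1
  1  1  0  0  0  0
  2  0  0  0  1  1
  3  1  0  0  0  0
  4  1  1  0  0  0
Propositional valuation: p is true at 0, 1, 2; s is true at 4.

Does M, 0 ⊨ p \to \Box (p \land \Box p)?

At 0: p is true, \Box (p \land \Box p) is false, so p \to \Box (p \land \Box p) is false.
  At 0: \Box (p \land \Box p) requires p \land \Box p at every successor {1, 2, 3, 4}.
    p \land \Box p fails at 2, so \Box (p \land \Box p) is false at 0.
      At 2: p is true, \Box p is false, so p \land \Box p is false.

No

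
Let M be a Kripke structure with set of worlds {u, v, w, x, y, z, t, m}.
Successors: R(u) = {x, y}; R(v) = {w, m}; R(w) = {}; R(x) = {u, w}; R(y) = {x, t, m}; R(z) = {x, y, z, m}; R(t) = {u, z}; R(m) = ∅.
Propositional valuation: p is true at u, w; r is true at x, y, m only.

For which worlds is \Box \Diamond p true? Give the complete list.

w, m

Let φ = \Box \Diamond p. Evaluate φ at each world:
  u (successors {x, y}): φ is false.
  v (successors {w, m}): φ is false.
  w (successors ∅): φ is true.
  x (successors {u, w}): φ is false.
  y (successors {x, t, m}): φ is false.
  z (successors {x, y, z, m}): φ is false.
  t (successors {u, z}): φ is false.
  m (successors ∅): φ is true.
For instance, at t:
  At t: \Box \Diamond p requires \Diamond p at every successor {u, z}.
    \Diamond p fails at u, so \Box \Diamond p is false at t.
      At u: \Diamond p requires p at some successor in {x, y}.
        At x: p is false.
        At y: p is false.
      So \Diamond p is false at u.
Satisfying worlds: {w, m}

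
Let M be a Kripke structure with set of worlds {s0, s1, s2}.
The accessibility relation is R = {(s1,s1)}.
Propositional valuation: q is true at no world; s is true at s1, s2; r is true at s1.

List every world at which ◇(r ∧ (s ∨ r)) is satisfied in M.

Let φ = ◇(r ∧ (s ∨ r)). Evaluate φ at each world:
  s0 (successors ∅): φ is false.
  s1 (successors {s1}): φ is true.
  s2 (successors ∅): φ is false.
For instance, at s1:
  At s1: ◇(r ∧ (s ∨ r)) requires r ∧ (s ∨ r) at some successor in {s1}.
    r ∧ (s ∨ r) holds at s1, so ◇(r ∧ (s ∨ r)) is true at s1.
Satisfying worlds: {s1}

s1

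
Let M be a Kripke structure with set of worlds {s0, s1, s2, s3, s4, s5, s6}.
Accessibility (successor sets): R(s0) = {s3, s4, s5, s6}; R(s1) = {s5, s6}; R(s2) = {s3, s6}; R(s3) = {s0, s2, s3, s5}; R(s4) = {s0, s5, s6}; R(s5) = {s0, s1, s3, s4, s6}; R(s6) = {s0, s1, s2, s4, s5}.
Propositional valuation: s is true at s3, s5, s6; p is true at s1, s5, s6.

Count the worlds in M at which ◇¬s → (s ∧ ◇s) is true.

Let φ = ◇¬s → (s ∧ ◇s). Evaluate φ at each world:
  s0 (successors {s3, s4, s5, s6}): φ is false.
  s1 (successors {s5, s6}): φ is true.
  s2 (successors {s3, s6}): φ is true.
  s3 (successors {s0, s2, s3, s5}): φ is true.
  s4 (successors {s0, s5, s6}): φ is false.
  s5 (successors {s0, s1, s3, s4, s6}): φ is true.
  s6 (successors {s0, s1, s2, s4, s5}): φ is true.
For instance, at s0:
  At s0: ◇¬s is true, s ∧ ◇s is false, so ◇¬s → (s ∧ ◇s) is false.
    At s0: ◇¬s requires ¬s at some successor in {s3, s4, s5, s6}.
      ¬s holds at s4, so ◇¬s is true at s0.
    At s0: s is false, ◇s is true, so s ∧ ◇s is false.
      At s0: ◇s requires s at some successor in {s3, s4, s5, s6}.
        s holds at s3, so ◇s is true at s0.
Satisfying worlds: {s1, s2, s3, s5, s6}

5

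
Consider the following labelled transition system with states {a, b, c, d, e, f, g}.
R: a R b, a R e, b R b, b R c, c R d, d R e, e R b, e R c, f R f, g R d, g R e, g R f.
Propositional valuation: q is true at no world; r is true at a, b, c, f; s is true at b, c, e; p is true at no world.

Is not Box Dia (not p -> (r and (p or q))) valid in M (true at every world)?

Yes

Let φ = not Box Dia (not p -> (r and (p or q))). Evaluate φ at each world:
  a (successors {b, e}): φ is true.
  b (successors {b, c}): φ is true.
  c (successors {d}): φ is true.
  d (successors {e}): φ is true.
  e (successors {b, c}): φ is true.
  f (successors {f}): φ is true.
  g (successors {d, e, f}): φ is true.
For instance, at a:
  At a: Box Dia (not p -> (r and (p or q))) is false, so not Box Dia (not p -> (r and (p or q))) is true.
    At a: Box Dia (not p -> (r and (p or q))) requires Dia (not p -> (r and (p or q))) at every successor {b, e}.
      Dia (not p -> (r and (p or q))) fails at b, so Box Dia (not p -> (r and (p or q))) is false at a.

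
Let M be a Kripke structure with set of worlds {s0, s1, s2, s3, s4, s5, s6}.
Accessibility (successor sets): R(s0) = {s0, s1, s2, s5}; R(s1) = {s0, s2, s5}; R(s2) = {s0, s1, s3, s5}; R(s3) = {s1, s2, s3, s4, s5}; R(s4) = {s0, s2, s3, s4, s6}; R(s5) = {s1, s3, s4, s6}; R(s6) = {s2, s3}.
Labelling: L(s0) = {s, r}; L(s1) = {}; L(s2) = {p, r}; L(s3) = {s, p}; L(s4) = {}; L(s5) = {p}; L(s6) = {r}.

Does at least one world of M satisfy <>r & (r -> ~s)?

Yes

Let φ = <>r & (r -> ~s). Evaluate φ at each world:
  s0 (successors {s0, s1, s2, s5}): φ is false.
  s1 (successors {s0, s2, s5}): φ is true.
  s2 (successors {s0, s1, s3, s5}): φ is true.
  s3 (successors {s1, s2, s3, s4, s5}): φ is true.
  s4 (successors {s0, s2, s3, s4, s6}): φ is true.
  s5 (successors {s1, s3, s4, s6}): φ is true.
  s6 (successors {s2, s3}): φ is true.
Detail at s1 (witness):
  At s1: <>r is true, r -> ~s is true, so <>r & (r -> ~s) is true.
    At s1: <>r requires r at some successor in {s0, s2, s5}.
      r holds at s0, so <>r is true at s1.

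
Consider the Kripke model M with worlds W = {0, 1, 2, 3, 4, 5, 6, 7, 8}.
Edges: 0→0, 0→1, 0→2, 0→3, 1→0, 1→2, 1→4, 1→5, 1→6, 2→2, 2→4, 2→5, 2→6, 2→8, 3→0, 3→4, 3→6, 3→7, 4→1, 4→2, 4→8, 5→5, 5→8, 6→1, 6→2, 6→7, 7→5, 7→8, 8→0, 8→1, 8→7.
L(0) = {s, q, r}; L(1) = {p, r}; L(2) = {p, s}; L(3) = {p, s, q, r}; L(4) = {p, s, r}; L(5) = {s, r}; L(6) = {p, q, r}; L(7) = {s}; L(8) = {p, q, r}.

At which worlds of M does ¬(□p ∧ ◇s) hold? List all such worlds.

Let φ = ¬(□p ∧ ◇s). Evaluate φ at each world:
  0 (successors {0, 1, 2, 3}): φ is true.
  1 (successors {0, 2, 4, 5, 6}): φ is true.
  2 (successors {2, 4, 5, 6, 8}): φ is true.
  3 (successors {0, 4, 6, 7}): φ is true.
  4 (successors {1, 2, 8}): φ is false.
  5 (successors {5, 8}): φ is true.
  6 (successors {1, 2, 7}): φ is true.
  7 (successors {5, 8}): φ is true.
  8 (successors {0, 1, 7}): φ is true.
For instance, at 5:
  At 5: □p ∧ ◇s is false, so ¬(□p ∧ ◇s) is true.
    At 5: □p is false, ◇s is true, so □p ∧ ◇s is false.
      At 5: □p requires p at every successor {5, 8}.
        p fails at 5, so □p is false at 5.
      At 5: ◇s requires s at some successor in {5, 8}.
        s holds at 5, so ◇s is true at 5.
Satisfying worlds: {0, 1, 2, 3, 5, 6, 7, 8}

0, 1, 2, 3, 5, 6, 7, 8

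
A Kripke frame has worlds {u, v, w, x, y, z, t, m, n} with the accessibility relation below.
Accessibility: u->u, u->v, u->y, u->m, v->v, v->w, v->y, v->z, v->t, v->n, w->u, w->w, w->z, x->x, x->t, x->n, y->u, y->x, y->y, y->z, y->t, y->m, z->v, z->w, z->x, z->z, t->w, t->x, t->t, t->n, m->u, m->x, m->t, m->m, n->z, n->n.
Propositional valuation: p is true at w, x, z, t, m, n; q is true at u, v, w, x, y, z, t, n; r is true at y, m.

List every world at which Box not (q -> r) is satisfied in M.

Let φ = Box not (q -> r). Evaluate φ at each world:
  u (successors {u, v, y, m}): φ is false.
  v (successors {v, w, y, z, t, n}): φ is false.
  w (successors {u, w, z}): φ is true.
  x (successors {x, t, n}): φ is true.
  y (successors {u, x, y, z, t, m}): φ is false.
  z (successors {v, w, x, z}): φ is true.
  t (successors {w, x, t, n}): φ is true.
  m (successors {u, x, t, m}): φ is false.
  n (successors {z, n}): φ is true.
For instance, at n:
  At n: Box not (q -> r) requires not (q -> r) at every successor {z, n}.
    At z: not (q -> r) is true.
    At n: not (q -> r) is true.
  So Box not (q -> r) is true at n.
Satisfying worlds: {w, x, z, t, n}

w, x, z, t, n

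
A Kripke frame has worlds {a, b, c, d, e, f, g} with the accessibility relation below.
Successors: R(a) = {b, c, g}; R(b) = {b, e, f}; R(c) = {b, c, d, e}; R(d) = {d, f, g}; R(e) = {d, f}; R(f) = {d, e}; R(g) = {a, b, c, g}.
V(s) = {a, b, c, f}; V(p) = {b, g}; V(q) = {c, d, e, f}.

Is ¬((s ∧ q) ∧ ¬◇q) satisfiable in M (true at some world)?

Yes

Recall that ◇ψ holds at a world iff ψ holds at some accessible world.
Let φ = ¬((s ∧ q) ∧ ¬◇q). Evaluate φ at each world:
  a (successors {b, c, g}): φ is true.
  b (successors {b, e, f}): φ is true.
  c (successors {b, c, d, e}): φ is true.
  d (successors {d, f, g}): φ is true.
  e (successors {d, f}): φ is true.
  f (successors {d, e}): φ is true.
  g (successors {a, b, c, g}): φ is true.
Detail at a (witness):
  At a: (s ∧ q) ∧ ¬◇q is false, so ¬((s ∧ q) ∧ ¬◇q) is true.
    At a: s ∧ q is false, ¬◇q is false, so (s ∧ q) ∧ ¬◇q is false.
      At a: ◇q is true, so ¬◇q is false.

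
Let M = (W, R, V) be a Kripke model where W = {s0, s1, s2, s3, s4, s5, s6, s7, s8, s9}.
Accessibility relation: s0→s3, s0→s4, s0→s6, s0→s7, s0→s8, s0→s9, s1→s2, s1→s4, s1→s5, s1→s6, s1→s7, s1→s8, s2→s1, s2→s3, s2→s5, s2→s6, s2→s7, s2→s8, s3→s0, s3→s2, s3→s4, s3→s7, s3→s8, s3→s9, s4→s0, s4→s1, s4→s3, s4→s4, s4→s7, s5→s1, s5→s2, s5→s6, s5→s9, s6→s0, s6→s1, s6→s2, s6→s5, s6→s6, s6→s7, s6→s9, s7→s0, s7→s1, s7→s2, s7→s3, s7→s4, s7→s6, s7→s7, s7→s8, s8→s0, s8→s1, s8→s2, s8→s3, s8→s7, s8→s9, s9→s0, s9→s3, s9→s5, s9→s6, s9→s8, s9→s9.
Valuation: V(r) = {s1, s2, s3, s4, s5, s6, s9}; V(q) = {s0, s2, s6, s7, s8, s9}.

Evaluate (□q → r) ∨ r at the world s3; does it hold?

Recall that □ψ holds at a world iff ψ holds at every accessible world, and ◇ψ holds iff ψ holds at some accessible world.
At s3: □q → r is true, r is true, so (□q → r) ∨ r is true.
  At s3: □q is false, r is true, so □q → r is true.
    At s3: □q requires q at every successor {s0, s2, s4, s7, s8, s9}.
      q fails at s4, so □q is false at s3.

Yes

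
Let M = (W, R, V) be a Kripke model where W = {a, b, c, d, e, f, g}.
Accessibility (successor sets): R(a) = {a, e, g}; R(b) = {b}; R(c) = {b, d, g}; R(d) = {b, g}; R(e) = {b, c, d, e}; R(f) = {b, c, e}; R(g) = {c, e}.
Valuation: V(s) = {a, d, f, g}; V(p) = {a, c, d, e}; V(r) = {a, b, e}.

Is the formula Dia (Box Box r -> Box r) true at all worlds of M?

Yes

Let φ = Dia (Box Box r -> Box r). Evaluate φ at each world:
  a (successors {a, e, g}): φ is true.
  b (successors {b}): φ is true.
  c (successors {b, d, g}): φ is true.
  d (successors {b, g}): φ is true.
  e (successors {b, c, d, e}): φ is true.
  f (successors {b, c, e}): φ is true.
  g (successors {c, e}): φ is true.
For instance, at d:
  At d: Dia (Box Box r -> Box r) requires Box Box r -> Box r at some successor in {b, g}.
    Box Box r -> Box r holds at b, so Dia (Box Box r -> Box r) is true at d.
      At b: Box Box r is true, Box r is true, so Box Box r -> Box r is true.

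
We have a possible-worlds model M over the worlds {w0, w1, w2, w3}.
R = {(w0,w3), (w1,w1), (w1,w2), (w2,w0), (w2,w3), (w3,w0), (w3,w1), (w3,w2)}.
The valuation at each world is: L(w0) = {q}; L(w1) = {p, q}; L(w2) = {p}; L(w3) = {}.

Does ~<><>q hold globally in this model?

No

Let φ = ~<><>q. Evaluate φ at each world:
  w0 (successors {w3}): φ is false.
  w1 (successors {w1, w2}): φ is false.
  w2 (successors {w0, w3}): φ is false.
  w3 (successors {w0, w1, w2}): φ is false.
Detail at w0 (counterexample):
  At w0: <><>q is true, so ~<><>q is false.
    At w0: <><>q requires <>q at some successor in {w3}.
      <>q holds at w3, so <><>q is true at w0.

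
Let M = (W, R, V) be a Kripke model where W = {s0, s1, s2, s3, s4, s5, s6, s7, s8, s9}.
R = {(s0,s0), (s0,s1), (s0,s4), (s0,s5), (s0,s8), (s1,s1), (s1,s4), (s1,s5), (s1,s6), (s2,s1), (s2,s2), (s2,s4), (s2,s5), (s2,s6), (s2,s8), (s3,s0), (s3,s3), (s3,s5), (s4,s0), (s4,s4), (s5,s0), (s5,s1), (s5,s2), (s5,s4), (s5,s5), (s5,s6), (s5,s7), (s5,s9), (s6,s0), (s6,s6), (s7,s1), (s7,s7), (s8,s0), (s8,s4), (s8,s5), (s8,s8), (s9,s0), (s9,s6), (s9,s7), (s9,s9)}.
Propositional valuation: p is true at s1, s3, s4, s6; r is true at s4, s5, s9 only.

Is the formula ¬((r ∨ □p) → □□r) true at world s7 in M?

No

At s7: (r ∨ □p) → □□r is true, so ¬((r ∨ □p) → □□r) is false.
  At s7: r ∨ □p is false, □□r is false, so (r ∨ □p) → □□r is true.
    At s7: r is false, □p is false, so r ∨ □p is false.
      At s7: □p requires p at every successor {s1, s7}.
        p fails at s7, so □p is false at s7.
    At s7: □□r requires □r at every successor {s1, s7}.
      □r fails at s1, so □□r is false at s7.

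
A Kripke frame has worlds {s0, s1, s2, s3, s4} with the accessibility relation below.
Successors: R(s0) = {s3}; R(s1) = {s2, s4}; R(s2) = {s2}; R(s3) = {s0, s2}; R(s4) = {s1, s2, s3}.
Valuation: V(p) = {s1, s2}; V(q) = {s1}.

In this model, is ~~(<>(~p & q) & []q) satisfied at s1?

At s1: ~(<>(~p & q) & []q) is true, so ~~(<>(~p & q) & []q) is false.
  At s1: <>(~p & q) & []q is false, so ~(<>(~p & q) & []q) is true.
    At s1: <>(~p & q) is false, []q is false, so <>(~p & q) & []q is false.
      At s1: <>(~p & q) requires ~p & q at some successor in {s2, s4}.
        At s2: ~p & q is false.
        At s4: ~p & q is false.
      So <>(~p & q) is false at s1.
      At s1: []q requires q at every successor {s2, s4}.
        q fails at s2, so []q is false at s1.

No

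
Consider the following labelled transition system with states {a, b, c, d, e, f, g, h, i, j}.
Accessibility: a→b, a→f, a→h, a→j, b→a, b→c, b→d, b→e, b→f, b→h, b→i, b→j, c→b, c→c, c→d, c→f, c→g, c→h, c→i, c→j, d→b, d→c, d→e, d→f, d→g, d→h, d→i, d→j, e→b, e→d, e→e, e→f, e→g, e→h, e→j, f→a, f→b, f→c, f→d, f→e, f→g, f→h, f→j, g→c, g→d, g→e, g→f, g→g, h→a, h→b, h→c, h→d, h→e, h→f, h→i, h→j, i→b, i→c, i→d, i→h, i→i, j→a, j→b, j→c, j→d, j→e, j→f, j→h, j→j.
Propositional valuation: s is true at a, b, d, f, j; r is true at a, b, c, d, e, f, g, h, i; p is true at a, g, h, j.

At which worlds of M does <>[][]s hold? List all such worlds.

none

Recall that []ψ holds at a world iff ψ holds at every accessible world, and <>ψ holds iff ψ holds at some accessible world.
Let φ = <>[][]s. Evaluate φ at each world:
  a (successors {b, f, h, j}): φ is false.
  b (successors {a, c, d, e, f, h, i, j}): φ is false.
  c (successors {b, c, d, f, g, h, i, j}): φ is false.
  d (successors {b, c, e, f, g, h, i, j}): φ is false.
  e (successors {b, d, e, f, g, h, j}): φ is false.
  f (successors {a, b, c, d, e, g, h, j}): φ is false.
  g (successors {c, d, e, f, g}): φ is false.
  h (successors {a, b, c, d, e, f, i, j}): φ is false.
  i (successors {b, c, d, h, i}): φ is false.
  j (successors {a, b, c, d, e, f, h, j}): φ is false.
For instance, at c:
  At c: <>[][]s requires [][]s at some successor in {b, c, d, f, g, h, i, j}.
    At b: [][]s is false.
    At c: [][]s is false.
    At d: [][]s is false.
    At f: [][]s is false.
    At g: [][]s is false.
    At h: [][]s is false.
    At i: [][]s is false.
    At j: [][]s is false.
  So <>[][]s is false at c.
Satisfying worlds: none.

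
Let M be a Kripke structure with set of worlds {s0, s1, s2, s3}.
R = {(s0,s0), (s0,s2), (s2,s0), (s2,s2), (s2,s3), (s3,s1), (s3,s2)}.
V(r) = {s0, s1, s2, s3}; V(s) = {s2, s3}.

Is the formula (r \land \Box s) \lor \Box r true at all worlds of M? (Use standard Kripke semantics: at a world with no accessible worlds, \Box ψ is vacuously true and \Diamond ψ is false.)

Recall that \Box ψ holds at a world iff ψ holds at every accessible world, and \Diamond ψ holds iff ψ holds at some accessible world.
Let φ = (r \land \Box s) \lor \Box r. Evaluate φ at each world:
  s0 (successors {s0, s2}): φ is true.
  s1 (successors ∅): φ is true.
  s2 (successors {s0, s2, s3}): φ is true.
  s3 (successors {s1, s2}): φ is true.
For instance, at s0:
  At s0: r \land \Box s is false, \Box r is true, so (r \land \Box s) \lor \Box r is true.
    At s0: r is true, \Box s is false, so r \land \Box s is false.
      At s0: \Box s requires s at every successor {s0, s2}.
        s fails at s0, so \Box s is false at s0.
    At s0: \Box r requires r at every successor {s0, s2}.
      At s0: r is true.
      At s2: r is true.
    So \Box r is true at s0.

Yes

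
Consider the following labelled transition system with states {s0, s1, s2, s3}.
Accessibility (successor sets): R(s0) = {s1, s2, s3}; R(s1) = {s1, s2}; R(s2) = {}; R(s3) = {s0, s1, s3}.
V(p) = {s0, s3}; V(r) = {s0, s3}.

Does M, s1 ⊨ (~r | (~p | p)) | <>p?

Recall that <>ψ holds at a world iff ψ holds at some accessible world.
At s1: ~r | (~p | p) is true, <>p is false, so (~r | (~p | p)) | <>p is true.
  At s1: <>p requires p at some successor in {s1, s2}.
    At s1: p is false.
    At s2: p is false.
  So <>p is false at s1.

Yes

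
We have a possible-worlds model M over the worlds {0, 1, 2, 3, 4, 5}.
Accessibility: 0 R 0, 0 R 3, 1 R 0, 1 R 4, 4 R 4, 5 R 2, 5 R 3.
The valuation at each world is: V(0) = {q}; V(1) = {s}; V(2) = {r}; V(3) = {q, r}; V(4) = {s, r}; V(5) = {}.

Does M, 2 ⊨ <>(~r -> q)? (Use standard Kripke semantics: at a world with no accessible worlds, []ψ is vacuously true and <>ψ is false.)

No

At 2: no accessible worlds, so <>(~r -> q) is false.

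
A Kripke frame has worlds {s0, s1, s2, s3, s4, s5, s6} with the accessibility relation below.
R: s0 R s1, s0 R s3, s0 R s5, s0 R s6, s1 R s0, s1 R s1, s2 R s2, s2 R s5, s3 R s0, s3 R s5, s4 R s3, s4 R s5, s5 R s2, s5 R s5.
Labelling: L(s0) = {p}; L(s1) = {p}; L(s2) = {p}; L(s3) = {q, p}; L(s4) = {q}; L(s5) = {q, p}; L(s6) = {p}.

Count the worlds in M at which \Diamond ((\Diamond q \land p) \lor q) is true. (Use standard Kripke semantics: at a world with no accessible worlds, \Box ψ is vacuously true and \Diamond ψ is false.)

Let φ = \Diamond ((\Diamond q \land p) \lor q). Evaluate φ at each world:
  s0 (successors {s1, s3, s5, s6}): φ is true.
  s1 (successors {s0, s1}): φ is true.
  s2 (successors {s2, s5}): φ is true.
  s3 (successors {s0, s5}): φ is true.
  s4 (successors {s3, s5}): φ is true.
  s5 (successors {s2, s5}): φ is true.
  s6 (successors ∅): φ is false.
For instance, at s1:
  At s1: \Diamond ((\Diamond q \land p) \lor q) requires (\Diamond q \land p) \lor q at some successor in {s0, s1}.
    (\Diamond q \land p) \lor q holds at s0, so \Diamond ((\Diamond q \land p) \lor q) is true at s1.
      At s0: \Diamond q \land p is true, q is false, so (\Diamond q \land p) \lor q is true.
Satisfying worlds: {s0, s1, s2, s3, s4, s5}

6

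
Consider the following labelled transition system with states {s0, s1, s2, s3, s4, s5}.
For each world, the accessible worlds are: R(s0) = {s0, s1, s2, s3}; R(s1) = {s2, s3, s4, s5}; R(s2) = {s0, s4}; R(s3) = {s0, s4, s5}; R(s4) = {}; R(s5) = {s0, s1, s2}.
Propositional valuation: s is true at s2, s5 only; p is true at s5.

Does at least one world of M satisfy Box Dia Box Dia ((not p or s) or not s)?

Let φ = Box Dia Box Dia ((not p or s) or not s). Evaluate φ at each world:
  s0 (successors {s0, s1, s2, s3}): φ is true.
  s1 (successors {s2, s3, s4, s5}): φ is false.
  s2 (successors {s0, s4}): φ is false.
  s3 (successors {s0, s4, s5}): φ is false.
  s4 (successors ∅): φ is true.
  s5 (successors {s0, s1, s2}): φ is true.
Detail at s0 (witness):
  At s0: Box Dia Box Dia ((not p or s) or not s) requires Dia Box Dia ((not p or s) or not s) at every successor {s0, s1, s2, s3}.
    At s0: Dia Box Dia ((not p or s) or not s) is true.
    At s1: Dia Box Dia ((not p or s) or not s) is true.
    At s2: Dia Box Dia ((not p or s) or not s) is true.
    At s3: Dia Box Dia ((not p or s) or not s) is true.
  So Box Dia Box Dia ((not p or s) or not s) is true at s0.

Yes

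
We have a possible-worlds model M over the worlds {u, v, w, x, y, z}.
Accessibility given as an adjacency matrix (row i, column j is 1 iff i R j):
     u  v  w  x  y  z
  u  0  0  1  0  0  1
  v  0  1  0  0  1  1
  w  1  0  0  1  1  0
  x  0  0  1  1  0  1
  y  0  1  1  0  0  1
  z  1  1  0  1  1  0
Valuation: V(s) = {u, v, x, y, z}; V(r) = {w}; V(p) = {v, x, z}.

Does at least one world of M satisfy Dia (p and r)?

No

Let φ = Dia (p and r). Evaluate φ at each world:
  u (successors {w, z}): φ is false.
  v (successors {v, y, z}): φ is false.
  w (successors {u, x, y}): φ is false.
  x (successors {w, x, z}): φ is false.
  y (successors {v, w, z}): φ is false.
  z (successors {u, v, x, y}): φ is false.
For instance, at z:
  At z: Dia (p and r) requires p and r at some successor in {u, v, x, y}.
    At u: p and r is false.
    At v: p and r is false.
    At x: p and r is false.
    At y: p and r is false.
  So Dia (p and r) is false at z.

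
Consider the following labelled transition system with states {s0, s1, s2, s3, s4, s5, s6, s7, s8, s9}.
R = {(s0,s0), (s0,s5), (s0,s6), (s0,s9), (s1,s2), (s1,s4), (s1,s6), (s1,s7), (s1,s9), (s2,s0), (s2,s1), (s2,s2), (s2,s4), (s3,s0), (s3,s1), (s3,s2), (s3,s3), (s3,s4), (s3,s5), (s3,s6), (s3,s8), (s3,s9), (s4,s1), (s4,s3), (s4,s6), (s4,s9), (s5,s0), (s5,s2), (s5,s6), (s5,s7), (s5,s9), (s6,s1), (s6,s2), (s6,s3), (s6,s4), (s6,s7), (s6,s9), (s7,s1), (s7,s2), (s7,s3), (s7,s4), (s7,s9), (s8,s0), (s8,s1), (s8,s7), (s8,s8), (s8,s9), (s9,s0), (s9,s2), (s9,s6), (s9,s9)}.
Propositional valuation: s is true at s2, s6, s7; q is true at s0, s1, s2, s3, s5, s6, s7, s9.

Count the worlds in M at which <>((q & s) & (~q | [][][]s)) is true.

0

Let φ = <>((q & s) & (~q | [][][]s)). Evaluate φ at each world:
  s0 (successors {s0, s5, s6, s9}): φ is false.
  s1 (successors {s2, s4, s6, s7, s9}): φ is false.
  s2 (successors {s0, s1, s2, s4}): φ is false.
  s3 (successors {s0, s1, s2, s3, s4, s5, s6, s8, s9}): φ is false.
  s4 (successors {s1, s3, s6, s9}): φ is false.
  s5 (successors {s0, s2, s6, s7, s9}): φ is false.
  s6 (successors {s1, s2, s3, s4, s7, s9}): φ is false.
  s7 (successors {s1, s2, s3, s4, s9}): φ is false.
  s8 (successors {s0, s1, s7, s8, s9}): φ is false.
  s9 (successors {s0, s2, s6, s9}): φ is false.
For instance, at s4:
  At s4: <>((q & s) & (~q | [][][]s)) requires (q & s) & (~q | [][][]s) at some successor in {s1, s3, s6, s9}.
    At s1: (q & s) & (~q | [][][]s) is false.
    At s3: (q & s) & (~q | [][][]s) is false.
    At s6: (q & s) & (~q | [][][]s) is false.
    At s9: (q & s) & (~q | [][][]s) is false.
  So <>((q & s) & (~q | [][][]s)) is false at s4.
Satisfying worlds: none.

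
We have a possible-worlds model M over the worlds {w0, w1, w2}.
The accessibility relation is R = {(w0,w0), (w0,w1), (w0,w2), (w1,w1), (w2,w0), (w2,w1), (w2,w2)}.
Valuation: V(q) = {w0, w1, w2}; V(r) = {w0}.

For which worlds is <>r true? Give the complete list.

w0, w2

Recall that <>ψ holds at a world iff ψ holds at some accessible world.
Let φ = <>r. Evaluate φ at each world:
  w0 (successors {w0, w1, w2}): φ is true.
  w1 (successors {w1}): φ is false.
  w2 (successors {w0, w1, w2}): φ is true.
For instance, at w0:
  At w0: <>r requires r at some successor in {w0, w1, w2}.
    r holds at w0, so <>r is true at w0.
Satisfying worlds: {w0, w2}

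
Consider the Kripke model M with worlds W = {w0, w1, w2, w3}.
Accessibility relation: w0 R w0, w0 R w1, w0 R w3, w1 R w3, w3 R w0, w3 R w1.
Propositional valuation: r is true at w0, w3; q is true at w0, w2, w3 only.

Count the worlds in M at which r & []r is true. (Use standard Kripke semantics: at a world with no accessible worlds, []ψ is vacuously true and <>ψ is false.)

Let φ = r & []r. Evaluate φ at each world:
  w0 (successors {w0, w1, w3}): φ is false.
  w1 (successors {w3}): φ is false.
  w2 (successors ∅): φ is false.
  w3 (successors {w0, w1}): φ is false.
For instance, at w3:
  At w3: r is true, []r is false, so r & []r is false.
    At w3: []r requires r at every successor {w0, w1}.
      r fails at w1, so []r is false at w3.
Satisfying worlds: none.

0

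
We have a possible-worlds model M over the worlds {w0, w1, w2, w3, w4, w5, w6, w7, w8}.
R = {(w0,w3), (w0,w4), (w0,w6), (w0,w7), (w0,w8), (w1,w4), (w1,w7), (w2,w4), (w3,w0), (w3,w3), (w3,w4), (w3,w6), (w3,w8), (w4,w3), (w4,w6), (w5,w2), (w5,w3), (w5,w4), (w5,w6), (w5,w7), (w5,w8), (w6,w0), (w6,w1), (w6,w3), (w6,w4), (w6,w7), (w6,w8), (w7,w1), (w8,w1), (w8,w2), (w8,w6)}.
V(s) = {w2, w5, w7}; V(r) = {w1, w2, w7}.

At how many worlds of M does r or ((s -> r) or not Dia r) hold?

8

Recall that Dia ψ holds at a world iff ψ holds at some accessible world.
Let φ = r or ((s -> r) or not Dia r). Evaluate φ at each world:
  w0 (successors {w3, w4, w6, w7, w8}): φ is true.
  w1 (successors {w4, w7}): φ is true.
  w2 (successors {w4}): φ is true.
  w3 (successors {w0, w3, w4, w6, w8}): φ is true.
  w4 (successors {w3, w6}): φ is true.
  w5 (successors {w2, w3, w4, w6, w7, w8}): φ is false.
  w6 (successors {w0, w1, w3, w4, w7, w8}): φ is true.
  w7 (successors {w1}): φ is true.
  w8 (successors {w1, w2, w6}): φ is true.
For instance, at w6:
  At w6: r is false, (s -> r) or not Dia r is true, so r or ((s -> r) or not Dia r) is true.
    At w6: s -> r is true, not Dia r is false, so (s -> r) or not Dia r is true.
      At w6: Dia r is true, so not Dia r is false.
Satisfying worlds: {w0, w1, w2, w3, w4, w6, w7, w8}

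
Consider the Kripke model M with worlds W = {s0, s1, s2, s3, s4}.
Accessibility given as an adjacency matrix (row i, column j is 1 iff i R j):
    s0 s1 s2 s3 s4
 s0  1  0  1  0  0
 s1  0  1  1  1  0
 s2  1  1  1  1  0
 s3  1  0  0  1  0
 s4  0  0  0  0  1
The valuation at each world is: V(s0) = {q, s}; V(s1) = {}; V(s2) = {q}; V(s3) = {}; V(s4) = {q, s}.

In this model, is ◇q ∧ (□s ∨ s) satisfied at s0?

Yes

At s0: ◇q is true, □s ∨ s is true, so ◇q ∧ (□s ∨ s) is true.
  At s0: ◇q requires q at some successor in {s0, s2}.
    q holds at s0, so ◇q is true at s0.
  At s0: □s is false, s is true, so □s ∨ s is true.
    At s0: □s requires s at every successor {s0, s2}.
      s fails at s2, so □s is false at s0.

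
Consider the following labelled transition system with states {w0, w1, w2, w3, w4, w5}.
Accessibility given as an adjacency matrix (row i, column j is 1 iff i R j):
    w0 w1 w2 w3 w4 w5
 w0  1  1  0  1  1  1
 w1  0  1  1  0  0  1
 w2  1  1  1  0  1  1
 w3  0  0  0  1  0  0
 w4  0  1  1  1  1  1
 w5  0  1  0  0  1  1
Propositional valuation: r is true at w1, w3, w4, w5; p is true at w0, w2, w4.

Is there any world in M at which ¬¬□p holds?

No

Recall that □ψ holds at a world iff ψ holds at every accessible world, and ◇ψ holds iff ψ holds at some accessible world.
Let φ = ¬¬□p. Evaluate φ at each world:
  w0 (successors {w0, w1, w3, w4, w5}): φ is false.
  w1 (successors {w1, w2, w5}): φ is false.
  w2 (successors {w0, w1, w2, w4, w5}): φ is false.
  w3 (successors {w3}): φ is false.
  w4 (successors {w1, w2, w3, w4, w5}): φ is false.
  w5 (successors {w1, w4, w5}): φ is false.
For instance, at w3:
  At w3: ¬□p is true, so ¬¬□p is false.
    At w3: □p is false, so ¬□p is true.
      At w3: □p requires p at every successor {w3}.
        p fails at w3, so □p is false at w3.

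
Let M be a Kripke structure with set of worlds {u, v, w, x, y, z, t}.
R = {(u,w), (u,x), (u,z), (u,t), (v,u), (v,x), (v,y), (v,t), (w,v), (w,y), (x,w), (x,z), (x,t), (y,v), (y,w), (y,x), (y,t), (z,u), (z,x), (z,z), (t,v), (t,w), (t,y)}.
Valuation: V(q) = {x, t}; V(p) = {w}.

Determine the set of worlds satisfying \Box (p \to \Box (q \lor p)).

Recall that \Box ψ holds at a world iff ψ holds at every accessible world, and \Diamond ψ holds iff ψ holds at some accessible world.
Let φ = \Box (p \to \Box (q \lor p)). Evaluate φ at each world:
  u (successors {w, x, z, t}): φ is false.
  v (successors {u, x, y, t}): φ is true.
  w (successors {v, y}): φ is true.
  x (successors {w, z, t}): φ is false.
  y (successors {v, w, x, t}): φ is false.
  z (successors {u, x, z}): φ is true.
  t (successors {v, w, y}): φ is false.
For instance, at y:
  At y: \Box (p \to \Box (q \lor p)) requires p \to \Box (q \lor p) at every successor {v, w, x, t}.
    p \to \Box (q \lor p) fails at w, so \Box (p \to \Box (q \lor p)) is false at y.
      At w: p is true, \Box (q \lor p) is false, so p \to \Box (q \lor p) is false.
Satisfying worlds: {v, w, z}

v, w, z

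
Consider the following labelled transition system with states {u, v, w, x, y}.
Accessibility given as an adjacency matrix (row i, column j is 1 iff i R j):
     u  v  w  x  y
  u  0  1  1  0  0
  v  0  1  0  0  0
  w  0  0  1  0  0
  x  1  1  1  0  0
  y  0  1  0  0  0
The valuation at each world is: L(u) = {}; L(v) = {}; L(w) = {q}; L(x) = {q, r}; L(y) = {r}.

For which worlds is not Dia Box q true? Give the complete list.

v, y

Let φ = not Dia Box q. Evaluate φ at each world:
  u (successors {v, w}): φ is false.
  v (successors {v}): φ is true.
  w (successors {w}): φ is false.
  x (successors {u, v, w}): φ is false.
  y (successors {v}): φ is true.
For instance, at w:
  At w: Dia Box q is true, so not Dia Box q is false.
    At w: Dia Box q requires Box q at some successor in {w}.
      Box q holds at w, so Dia Box q is true at w.
Satisfying worlds: {v, y}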